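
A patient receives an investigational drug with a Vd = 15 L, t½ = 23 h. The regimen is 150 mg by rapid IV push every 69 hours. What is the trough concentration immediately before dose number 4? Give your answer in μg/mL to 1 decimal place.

f = (1/2)^(τ/t½) = (1/2)^(69/23) ≈ 0.1250.
C₀ = D/Vd = 150/15 ≈ 10.000 μg/mL.
Before the 4th dose, 3 doses have been given. Superposition: Cmin = C₀·(f + f² + … + f^3).
≈ 10.000 × (0.1250 + 0.0156 + 0.0020) ≈ 10.000 × 0.1426 ≈ 1.426 μg/mL.

1.4 μg/mL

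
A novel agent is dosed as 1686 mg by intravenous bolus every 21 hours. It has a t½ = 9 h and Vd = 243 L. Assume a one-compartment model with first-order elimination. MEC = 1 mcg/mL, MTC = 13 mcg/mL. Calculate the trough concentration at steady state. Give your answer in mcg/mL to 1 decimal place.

1.7 mcg/mL

Over one 21-h interval, 21/9 ≈ 2.3333 half-lives elapse, leaving f ≈ 0.1984 of each dose.
Single-dose peak C₀ = D/Vd = 1686/243 ≈ 6.938 mcg/mL.
Steady-state trough Cmin,ss = C₀·f/(1−f) ≈ 6.938 × 0.1984/0.8016 ≈ 1.717 mcg/mL.
Trough 1.7 mcg/mL vs MEC 1 mcg/mL: adequate.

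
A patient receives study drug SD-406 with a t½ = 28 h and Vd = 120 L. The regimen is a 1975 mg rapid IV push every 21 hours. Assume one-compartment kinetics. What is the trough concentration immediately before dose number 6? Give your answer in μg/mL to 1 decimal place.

22.3 μg/mL

f = (1/2)^(τ/t½) = (1/2)^(21/28) ≈ 0.5946.
C₀ = D/Vd = 1975/120 ≈ 16.458 μg/mL.
Before the 6th dose, 5 doses have been given. Superposition: Cmin = C₀·(f + f² + … + f^5).
≈ 16.458 × (0.5946 + 0.3535 + 0.2102 + 0.1250 + 0.0743) ≈ 16.458 × 1.3576 ≈ 22.343 μg/mL.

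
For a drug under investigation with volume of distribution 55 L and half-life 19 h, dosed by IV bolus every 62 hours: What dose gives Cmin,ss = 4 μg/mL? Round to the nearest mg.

1892 mg

τ/t½ = 62/19 ≈ 3.2632, so f = (1/2)^(62/19) ≈ 0.104158.
Cmin,ss = (D/Vd)·f/(1−f), so D = Cmin,ss·Vd·(1−f)/f.
D = 4 × 55 × (1−f)/f ≈ 4 × 55 × 8.60080 ≈ 1892.18 mg.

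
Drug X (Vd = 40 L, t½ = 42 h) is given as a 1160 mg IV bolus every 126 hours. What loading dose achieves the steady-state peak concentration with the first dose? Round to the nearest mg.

f = (1/2)^(126/42) ≈ 0.125000; accumulation ratio R = 1/(1−f) ≈ 1.14286.
Loading dose to hit Cmax,ss on first dose: D_load = D_maint·R ≈ 1160 × 1.14286 ≈ 1325.72 mg.

1326 mg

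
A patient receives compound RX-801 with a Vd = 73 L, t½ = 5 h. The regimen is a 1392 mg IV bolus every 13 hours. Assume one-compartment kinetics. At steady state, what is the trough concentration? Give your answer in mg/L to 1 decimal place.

3.8 mg/L

k = ln2/t½ = ln2/5 ≈ 0.138629 h⁻¹; fraction remaining f = e^(−kτ) = e^(−0.138629×13) ≈ 0.1649.
Single-dose peak C₀ = D/Vd = 1392/73 ≈ 19.068 mg/L.
Steady-state trough Cmin,ss = C₀·f/(1−f) ≈ 19.068 × 0.1649/0.8351 ≈ 3.765 mg/L.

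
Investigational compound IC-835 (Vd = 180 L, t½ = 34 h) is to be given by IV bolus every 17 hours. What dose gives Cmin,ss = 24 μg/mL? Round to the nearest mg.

1789 mg

τ/t½ = 17/34 ≈ 0.5, so f = (1/2)^(17/34) ≈ 0.707107.
Cmin,ss = (D/Vd)·f/(1−f), so D = Cmin,ss·Vd·(1−f)/f.
D = 24 × 180 × (1−f)/f ≈ 24 × 180 × 0.41421 ≈ 1789.39 mg.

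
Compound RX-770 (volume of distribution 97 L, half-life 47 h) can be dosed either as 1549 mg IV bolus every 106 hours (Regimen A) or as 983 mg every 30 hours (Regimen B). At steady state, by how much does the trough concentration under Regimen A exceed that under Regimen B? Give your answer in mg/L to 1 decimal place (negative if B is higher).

-14.0 mg/L

Regimen A: f = (1/2)^(106/47) ≈ 0.2095; Cmin,ss = (1549/97)·f/(1−f) ≈ 4.232 mg/L.
Regimen B: f = (1/2)^(30/47) ≈ 0.6425; Cmin,ss = (983/97)·f/(1−f) ≈ 18.213 mg/L.
Difference ≈ 4.232 − 18.213 ≈ -13.981 mg/L.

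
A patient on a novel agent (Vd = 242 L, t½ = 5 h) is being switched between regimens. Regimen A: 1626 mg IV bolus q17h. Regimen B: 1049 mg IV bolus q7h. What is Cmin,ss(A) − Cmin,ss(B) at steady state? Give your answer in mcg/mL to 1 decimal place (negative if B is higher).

Regimen A: f = (1/2)^(17/5) ≈ 0.0947; Cmin,ss = (1626/242)·f/(1−f) ≈ 0.703 mcg/mL.
Regimen B: f = (1/2)^(7/5) ≈ 0.3789; Cmin,ss = (1049/242)·f/(1−f) ≈ 2.644 mcg/mL.
Difference ≈ 0.703 − 2.644 ≈ -1.941 mcg/mL.

-1.9 mcg/mL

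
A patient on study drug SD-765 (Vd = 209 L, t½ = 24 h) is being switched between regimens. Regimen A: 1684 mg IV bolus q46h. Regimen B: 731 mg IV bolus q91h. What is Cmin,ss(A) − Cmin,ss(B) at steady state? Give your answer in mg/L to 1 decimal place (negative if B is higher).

2.6 mg/L

Regimen A: f = (1/2)^(46/24) ≈ 0.2649; Cmin,ss = (1684/209)·f/(1−f) ≈ 2.904 mg/L.
Regimen B: f = (1/2)^(91/24) ≈ 0.0722; Cmin,ss = (731/209)·f/(1−f) ≈ 0.272 mg/L.
Difference ≈ 2.904 − 0.272 ≈ 2.632 mg/L.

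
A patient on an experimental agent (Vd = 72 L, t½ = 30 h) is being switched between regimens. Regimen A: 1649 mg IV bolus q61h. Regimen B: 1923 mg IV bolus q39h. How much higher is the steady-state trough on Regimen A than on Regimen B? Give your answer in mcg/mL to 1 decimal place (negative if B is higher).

-10.9 mcg/mL

Regimen A: f = (1/2)^(61/30) ≈ 0.2443; Cmin,ss = (1649/72)·f/(1−f) ≈ 7.404 mcg/mL.
Regimen B: f = (1/2)^(39/30) ≈ 0.4061; Cmin,ss = (1923/72)·f/(1−f) ≈ 18.263 mcg/mL.
Difference ≈ 7.404 − 18.263 ≈ -10.859 mcg/mL.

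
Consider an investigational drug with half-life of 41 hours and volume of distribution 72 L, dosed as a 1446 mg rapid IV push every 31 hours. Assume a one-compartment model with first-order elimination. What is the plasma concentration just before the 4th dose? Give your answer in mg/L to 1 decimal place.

f = (1/2)^(τ/t½) = (1/2)^(31/41) ≈ 0.5921.
C₀ = D/Vd = 1446/72 ≈ 20.083 mg/L.
Before the 4th dose, 3 doses have been given. Superposition: Cmin = C₀·(f + f² + … + f^3).
≈ 20.083 × (0.5921 + 0.3506 + 0.2076) ≈ 20.083 × 1.1503 ≈ 23.101 mg/L.

23.1 mg/L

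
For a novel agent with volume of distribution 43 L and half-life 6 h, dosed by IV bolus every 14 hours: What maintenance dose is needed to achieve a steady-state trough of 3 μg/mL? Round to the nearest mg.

τ/t½ = 14/6 ≈ 2.3333, so f = (1/2)^(14/6) ≈ 0.198425.
Cmin,ss = (D/Vd)·f/(1−f), so D = Cmin,ss·Vd·(1−f)/f.
D = 3 × 43 × (1−f)/f ≈ 3 × 43 × 4.03969 ≈ 521.12 mg.

521 mg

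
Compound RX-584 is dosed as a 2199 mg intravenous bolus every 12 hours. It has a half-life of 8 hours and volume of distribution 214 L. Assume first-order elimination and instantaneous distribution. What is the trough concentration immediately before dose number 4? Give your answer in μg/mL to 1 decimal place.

f = (1/2)^(τ/t½) = (1/2)^(12/8) ≈ 0.3536.
C₀ = D/Vd = 2199/214 ≈ 10.276 μg/mL.
Before the 4th dose, 3 doses have been given. Superposition: Cmin = C₀·(f + f² + … + f^3).
≈ 10.276 × (0.3536 + 0.1250 + 0.0442) ≈ 10.276 × 0.5228 ≈ 5.372 μg/mL.

5.4 μg/mL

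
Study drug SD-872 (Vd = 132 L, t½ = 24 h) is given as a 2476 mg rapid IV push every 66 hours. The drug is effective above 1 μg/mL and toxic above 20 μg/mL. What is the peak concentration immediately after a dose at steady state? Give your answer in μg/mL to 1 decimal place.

22.0 μg/mL

Over one 66-h interval, 66/24 ≈ 2.75 half-lives elapse, leaving f ≈ 0.1487 of each dose.
At steady state, accumulation factor R = 1/(1 − e^(−kτ)) ≈ 1.1747.
Each bolus raises the concentration by D/Vd = 2476/132 ≈ 18.758 μg/mL.
Steady-state peak Cmax,ss = C₀·R ≈ 18.758 × 1.1747 ≈ 22.035 μg/mL.
Peak 22.0 μg/mL vs MTC 20 μg/mL: exceeds toxic threshold.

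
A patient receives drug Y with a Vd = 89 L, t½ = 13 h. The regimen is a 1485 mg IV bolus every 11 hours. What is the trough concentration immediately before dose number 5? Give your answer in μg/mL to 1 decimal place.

f = (1/2)^(τ/t½) = (1/2)^(11/13) ≈ 0.5563.
C₀ = D/Vd = 1485/89 ≈ 16.685 μg/mL.
Before the 5th dose, 4 doses have been given. Superposition: Cmin = C₀·(f + f² + … + f^4).
≈ 16.685 × (0.5563 + 0.3095 + 0.1722 + 0.0958) ≈ 16.685 × 1.1338 ≈ 18.917 μg/mL.

18.9 μg/mL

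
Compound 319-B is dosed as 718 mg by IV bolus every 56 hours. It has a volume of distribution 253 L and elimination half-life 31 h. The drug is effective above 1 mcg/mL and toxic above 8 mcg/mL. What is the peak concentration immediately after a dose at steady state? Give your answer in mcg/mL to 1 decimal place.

4.0 mcg/mL

Over one 56-h interval, 56/31 ≈ 1.8065 half-lives elapse, leaving f ≈ 0.2859 of each dose.
Accumulation ratio R = 1/(1 − f) ≈ 1/0.7141 ≈ 1.4004.
Each bolus raises the concentration by D/Vd = 718/253 ≈ 2.838 mcg/mL.
Cmax,ss = C₀/(1 − f) ≈ 2.838/0.7141 ≈ 3.974 mcg/mL.
Peak 4.0 mcg/mL vs MTC 8 mcg/mL: below toxic threshold.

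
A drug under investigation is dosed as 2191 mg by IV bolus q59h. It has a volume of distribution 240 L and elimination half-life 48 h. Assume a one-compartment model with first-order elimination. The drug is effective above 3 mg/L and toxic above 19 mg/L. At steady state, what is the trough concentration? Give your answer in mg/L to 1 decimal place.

6.8 mg/L

τ/t½ = 59/48 ≈ 1.2292, so fraction remaining f = (1/2)^(59/48) ≈ 0.4266.
Accumulation ratio R = 1/(1 − f) ≈ 1/0.5734 ≈ 1.7440.
Single-dose peak C₀ = D/Vd = 2191/240 ≈ 9.129 mg/L.
Cmax,ss = C₀/(1 − f) ≈ 9.129/0.5734 ≈ 15.921 mg/L.
One interval later, Cmin,ss = Cmax,ss·e^(−kτ) ≈ 15.921 × 0.4266 ≈ 6.792 mg/L.
Trough 6.8 mg/L vs MEC 3 mg/L: adequate.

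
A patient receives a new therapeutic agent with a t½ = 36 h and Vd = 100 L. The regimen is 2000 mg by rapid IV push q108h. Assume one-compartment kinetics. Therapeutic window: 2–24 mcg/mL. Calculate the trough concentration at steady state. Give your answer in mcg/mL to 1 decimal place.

2.9 mcg/mL

τ = 108 h = 3 half-lives, so f = (1/2)^3 = 0.125.
At steady state, R = 1/(1 − 0.125) = 8/7.
Single-dose peak C₀ = D/Vd = 2000/100 = 20 mcg/mL.
Steady-state peak Cmax,ss = C₀·R = 20 × 8/7 ≈ 22.857 mcg/mL.
Steady-state trough Cmin,ss = Cmax,ss·f ≈ 22.857 × 0.125 ≈ 2.857 mcg/mL.
Trough 2.9 mcg/mL vs MEC 2 mcg/mL: adequate.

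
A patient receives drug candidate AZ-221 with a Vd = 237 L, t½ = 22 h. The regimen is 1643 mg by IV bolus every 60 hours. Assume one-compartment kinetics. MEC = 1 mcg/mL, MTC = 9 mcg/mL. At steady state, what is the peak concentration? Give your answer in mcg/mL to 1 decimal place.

8.2 mcg/mL

k = ln2/t½ = ln2/22 ≈ 0.031507 h⁻¹; fraction remaining f = e^(−kτ) = e^(−0.031507×60) ≈ 0.1510.
At steady state, accumulation factor R = 1/(1 − e^(−kτ)) ≈ 1.1779.
Single-dose peak C₀ = D/Vd = 1643/237 ≈ 6.932 mcg/mL.
Cmax,ss = C₀/(1 − f) ≈ 6.932/0.8490 ≈ 8.165 mcg/mL.
Peak 8.2 mcg/mL vs MTC 9 mcg/mL: below toxic threshold.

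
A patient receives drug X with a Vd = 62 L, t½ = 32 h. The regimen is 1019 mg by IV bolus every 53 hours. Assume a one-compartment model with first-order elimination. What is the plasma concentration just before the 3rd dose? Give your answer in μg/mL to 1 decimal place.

6.9 μg/mL

f = (1/2)^(τ/t½) = (1/2)^(53/32) ≈ 0.3173.
C₀ = D/Vd = 1019/62 ≈ 16.435 μg/mL.
Before the 3rd dose, 2 doses have been given. Superposition: Cmin = C₀·(f + f²).
≈ 16.435 × (0.3173 + 0.1007) ≈ 16.435 × 0.4180 ≈ 6.870 μg/mL.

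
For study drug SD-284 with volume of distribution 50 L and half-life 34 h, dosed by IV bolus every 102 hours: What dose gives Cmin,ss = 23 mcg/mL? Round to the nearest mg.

8050 mg

τ/t½ = 102/34 ≈ 3, so f = (1/2)^(102/34) ≈ 0.125000.
Cmin,ss = (D/Vd)·f/(1−f), so D = Cmin,ss·Vd·(1−f)/f.
D = 23 × 50 × (1−f)/f ≈ 23 × 50 × 7.00000 ≈ 8050.00 mg.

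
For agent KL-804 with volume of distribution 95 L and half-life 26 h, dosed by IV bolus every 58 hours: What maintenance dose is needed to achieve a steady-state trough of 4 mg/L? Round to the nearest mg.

1404 mg

τ/t½ = 58/26 ≈ 2.2308, so f = (1/2)^(58/26) ≈ 0.213045.
Cmin,ss = (D/Vd)·f/(1−f), so D = Cmin,ss·Vd·(1−f)/f.
D = 4 × 95 × (1−f)/f ≈ 4 × 95 × 3.69384 ≈ 1403.66 mg.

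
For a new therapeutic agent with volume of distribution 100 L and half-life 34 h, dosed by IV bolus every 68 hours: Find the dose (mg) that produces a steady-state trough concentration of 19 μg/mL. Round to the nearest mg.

5700 mg

τ/t½ = 68/34 ≈ 2, so f = (1/2)^(68/34) ≈ 0.250000.
Cmin,ss = (D/Vd)·f/(1−f), so D = Cmin,ss·Vd·(1−f)/f.
D = 19 × 100 × (1−f)/f ≈ 19 × 100 × 3.00000 ≈ 5700.00 mg.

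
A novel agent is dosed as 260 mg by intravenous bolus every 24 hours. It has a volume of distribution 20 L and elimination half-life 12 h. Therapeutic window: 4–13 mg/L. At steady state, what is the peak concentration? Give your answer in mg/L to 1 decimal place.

The dosing interval is 2 half-lives, so f = 2^(−2) = 0.25.
At steady state, R = 1/(1 − 0.25) = 4/3.
Single-dose peak C₀ = D/Vd = 260/20 = 13 mg/L.
Steady-state peak Cmax,ss = C₀·R = 13 × 4/3 ≈ 17.333 mg/L.
Peak 17.3 mg/L vs MTC 13 mg/L: exceeds toxic threshold.

17.3 mg/L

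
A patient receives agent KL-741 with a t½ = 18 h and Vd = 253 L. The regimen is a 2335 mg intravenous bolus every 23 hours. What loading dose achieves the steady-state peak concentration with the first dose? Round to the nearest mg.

f = (1/2)^(23/18) ≈ 0.412430; accumulation ratio R = 1/(1−f) ≈ 1.70192.
Loading dose to hit Cmax,ss on first dose: D_load = D_maint·R ≈ 2335 × 1.70192 ≈ 3973.98 mg.

3974 mg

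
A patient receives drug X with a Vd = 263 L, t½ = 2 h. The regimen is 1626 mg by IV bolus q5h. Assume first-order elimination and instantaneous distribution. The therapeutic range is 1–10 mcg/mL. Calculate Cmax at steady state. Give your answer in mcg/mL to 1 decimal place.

7.5 mcg/mL

k = ln2/t½ = ln2/2 ≈ 0.346574 h⁻¹; fraction remaining f = e^(−kτ) = e^(−0.346574×5) ≈ 0.1768.
At steady state, accumulation factor R = 1/(1 − e^(−kτ)) ≈ 1.2148.
Single-dose peak C₀ = D/Vd = 1626/263 ≈ 6.183 mcg/mL.
Cmax,ss = C₀/(1 − f) ≈ 6.183/0.8232 ≈ 7.511 mcg/mL.
Peak 7.5 mcg/mL vs MTC 10 mcg/mL: below toxic threshold.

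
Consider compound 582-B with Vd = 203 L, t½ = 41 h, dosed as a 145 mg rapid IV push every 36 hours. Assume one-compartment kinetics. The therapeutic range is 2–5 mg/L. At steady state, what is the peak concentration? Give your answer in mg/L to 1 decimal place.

k = ln2/t½ = ln2/41 ≈ 0.016906 h⁻¹; fraction remaining f = e^(−kτ) = e^(−0.016906×36) ≈ 0.5441.
Accumulation ratio R = 1/(1 − f) ≈ 1/0.4559 ≈ 2.1935.
Each bolus raises the concentration by D/Vd = 145/203 ≈ 0.714 mg/L.
Steady-state peak Cmax,ss = C₀·R ≈ 0.714 × 2.1935 ≈ 1.566 mg/L.
Peak 1.6 mg/L vs MTC 5 mg/L: below toxic threshold.

1.6 mg/L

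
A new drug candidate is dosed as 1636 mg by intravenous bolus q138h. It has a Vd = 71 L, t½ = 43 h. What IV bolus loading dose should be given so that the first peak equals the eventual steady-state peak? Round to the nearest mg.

f = (1/2)^(138/43) ≈ 0.108119; accumulation ratio R = 1/(1−f) ≈ 1.12123.
Loading dose to hit Cmax,ss on first dose: D_load = D_maint·R ≈ 1636 × 1.12123 ≈ 1834.33 mg.

1834 mg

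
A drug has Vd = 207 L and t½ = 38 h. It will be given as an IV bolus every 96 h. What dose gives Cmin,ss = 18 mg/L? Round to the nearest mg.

τ/t½ = 96/38 ≈ 2.5263, so f = (1/2)^(96/38) ≈ 0.173581.
Cmin,ss = (D/Vd)·f/(1−f), so D = Cmin,ss·Vd·(1−f)/f.
D = 18 × 207 × (1−f)/f ≈ 18 × 207 × 4.76100 ≈ 17739.49 mg.

17739 mg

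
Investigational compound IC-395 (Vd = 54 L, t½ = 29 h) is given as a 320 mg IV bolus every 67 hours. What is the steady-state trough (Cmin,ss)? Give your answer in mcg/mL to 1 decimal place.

1.5 mcg/mL

k = ln2/t½ = ln2/29 ≈ 0.023902 h⁻¹; fraction remaining f = e^(−kτ) = e^(−0.023902×67) ≈ 0.2016.
Each bolus raises the concentration by D/Vd = 320/54 ≈ 5.926 mcg/mL.
Steady-state trough Cmin,ss = C₀·f/(1−f) ≈ 5.926 × 0.2016/0.7984 ≈ 1.496 mcg/mL.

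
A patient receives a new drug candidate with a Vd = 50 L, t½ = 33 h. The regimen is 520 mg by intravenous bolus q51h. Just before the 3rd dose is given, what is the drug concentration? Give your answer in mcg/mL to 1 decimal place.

4.8 mcg/mL

f = (1/2)^(τ/t½) = (1/2)^(51/33) ≈ 0.3426.
C₀ = D/Vd = 520/50 ≈ 10.400 mcg/mL.
Before the 3rd dose, 2 doses have been given. Superposition: Cmin = C₀·(f + f²).
≈ 10.400 × (0.3426 + 0.1174) ≈ 10.400 × 0.4600 ≈ 4.784 mcg/mL.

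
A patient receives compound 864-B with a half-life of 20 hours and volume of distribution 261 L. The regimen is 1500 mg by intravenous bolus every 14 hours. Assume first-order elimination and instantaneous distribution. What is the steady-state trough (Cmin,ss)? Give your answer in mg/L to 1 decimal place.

9.2 mg/L

k = ln2/t½ = ln2/20 ≈ 0.034657 h⁻¹; fraction remaining f = e^(−kτ) = e^(−0.034657×14) ≈ 0.6156.
Each bolus raises the concentration by D/Vd = 1500/261 ≈ 5.747 mg/L.
Steady-state trough Cmin,ss = C₀·f/(1−f) ≈ 5.747 × 0.6156/0.3844 ≈ 9.204 mg/L.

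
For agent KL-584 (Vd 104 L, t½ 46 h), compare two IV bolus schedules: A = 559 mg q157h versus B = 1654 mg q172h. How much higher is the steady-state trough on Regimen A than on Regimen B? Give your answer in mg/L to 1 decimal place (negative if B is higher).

-0.7 mg/L

Regimen A: f = (1/2)^(157/46) ≈ 0.0939; Cmin,ss = (559/104)·f/(1−f) ≈ 0.557 mg/L.
Regimen B: f = (1/2)^(172/46) ≈ 0.0749; Cmin,ss = (1654/104)·f/(1−f) ≈ 1.288 mg/L.
Difference ≈ 0.557 − 1.288 ≈ -0.731 mg/L.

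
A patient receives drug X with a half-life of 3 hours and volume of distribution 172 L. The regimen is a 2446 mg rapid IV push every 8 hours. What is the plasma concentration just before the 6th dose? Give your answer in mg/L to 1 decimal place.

2.7 mg/L

f = (1/2)^(τ/t½) = (1/2)^(8/3) ≈ 0.1575.
C₀ = D/Vd = 2446/172 ≈ 14.221 mg/L.
Before the 6th dose, 5 doses have been given. Superposition: Cmin = C₀·(f + f² + … + f^5).
≈ 14.221 × (0.1575 + 0.0248 + 0.0039 + 0.0006 + 0.0001) ≈ 14.221 × 0.1869 ≈ 2.658 mg/L.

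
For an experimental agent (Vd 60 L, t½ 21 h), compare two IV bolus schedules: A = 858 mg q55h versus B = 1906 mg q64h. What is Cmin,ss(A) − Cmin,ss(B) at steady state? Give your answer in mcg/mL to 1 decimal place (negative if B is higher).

Regimen A: f = (1/2)^(55/21) ≈ 0.1628; Cmin,ss = (858/60)·f/(1−f) ≈ 2.781 mcg/mL.
Regimen B: f = (1/2)^(64/21) ≈ 0.1209; Cmin,ss = (1906/60)·f/(1−f) ≈ 4.369 mcg/mL.
Difference ≈ 2.781 − 4.369 ≈ -1.588 mcg/mL.

-1.6 mcg/mL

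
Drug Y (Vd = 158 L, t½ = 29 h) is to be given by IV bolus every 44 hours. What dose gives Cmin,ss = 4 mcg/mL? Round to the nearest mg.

τ/t½ = 44/29 ≈ 1.5172, so f = (1/2)^(44/29) ≈ 0.349353.
Cmin,ss = (D/Vd)·f/(1−f), so D = Cmin,ss·Vd·(1−f)/f.
D = 4 × 158 × (1−f)/f ≈ 4 × 158 × 1.86243 ≈ 1177.06 mg.

1177 mg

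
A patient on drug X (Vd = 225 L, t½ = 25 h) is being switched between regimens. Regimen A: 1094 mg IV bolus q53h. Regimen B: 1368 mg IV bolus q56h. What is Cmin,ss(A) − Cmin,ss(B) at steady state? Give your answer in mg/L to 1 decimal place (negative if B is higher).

Regimen A: f = (1/2)^(53/25) ≈ 0.2300; Cmin,ss = (1094/225)·f/(1−f) ≈ 1.452 mg/L.
Regimen B: f = (1/2)^(56/25) ≈ 0.2117; Cmin,ss = (1368/225)·f/(1−f) ≈ 1.633 mg/L.
Difference ≈ 1.452 − 1.633 ≈ -0.181 mg/L.

-0.2 mg/L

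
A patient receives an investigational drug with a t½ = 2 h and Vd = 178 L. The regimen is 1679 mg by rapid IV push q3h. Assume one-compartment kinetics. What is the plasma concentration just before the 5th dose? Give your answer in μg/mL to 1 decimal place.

5.1 μg/mL

f = (1/2)^(τ/t½) = (1/2)^(3/2) ≈ 0.3536.
C₀ = D/Vd = 1679/178 ≈ 9.433 μg/mL.
Before the 5th dose, 4 doses have been given. Superposition: Cmin = C₀·(f + f² + … + f^4).
≈ 9.433 × (0.3536 + 0.1250 + 0.0442 + 0.0156) ≈ 9.433 × 0.5384 ≈ 5.079 μg/mL.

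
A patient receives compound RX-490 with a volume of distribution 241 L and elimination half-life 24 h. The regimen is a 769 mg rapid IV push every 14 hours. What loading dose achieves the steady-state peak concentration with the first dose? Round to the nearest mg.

2312 mg

f = (1/2)^(14/24) ≈ 0.667420; accumulation ratio R = 1/(1−f) ≈ 3.00680.
Loading dose to hit Cmax,ss on first dose: D_load = D_maint·R ≈ 769 × 3.00680 ≈ 2312.23 mg.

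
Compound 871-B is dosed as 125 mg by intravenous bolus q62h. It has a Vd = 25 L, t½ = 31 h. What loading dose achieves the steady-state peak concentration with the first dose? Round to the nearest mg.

167 mg

f = (1/2)^(62/31) ≈ 0.250000; accumulation ratio R = 1/(1−f) ≈ 1.33333.
Loading dose to hit Cmax,ss on first dose: D_load = D_maint·R ≈ 125 × 1.33333 ≈ 166.67 mg.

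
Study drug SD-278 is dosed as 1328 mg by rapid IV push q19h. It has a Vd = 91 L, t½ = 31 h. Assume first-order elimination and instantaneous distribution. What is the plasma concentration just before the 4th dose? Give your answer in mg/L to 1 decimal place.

f = (1/2)^(τ/t½) = (1/2)^(19/31) ≈ 0.6539.
C₀ = D/Vd = 1328/91 ≈ 14.593 mg/L.
Before the 4th dose, 3 doses have been given. Superposition: Cmin = C₀·(f + f² + … + f^3).
≈ 14.593 × (0.6539 + 0.4276 + 0.2796) ≈ 14.593 × 1.3611 ≈ 19.863 mg/L.

19.9 mg/L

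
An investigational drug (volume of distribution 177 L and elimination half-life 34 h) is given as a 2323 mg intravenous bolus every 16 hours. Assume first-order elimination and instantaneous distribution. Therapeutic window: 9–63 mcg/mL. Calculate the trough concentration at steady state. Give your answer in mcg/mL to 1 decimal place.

34.0 mcg/mL

k = ln2/t½ = ln2/34 ≈ 0.020387 h⁻¹; fraction remaining f = e^(−kτ) = e^(−0.020387×16) ≈ 0.7217.
Accumulation ratio R = 1/(1 − f) ≈ 1/0.2783 ≈ 3.5932.
Single-dose peak C₀ = D/Vd = 2323/177 ≈ 13.124 mcg/mL.
Cmax,ss = C₀/(1 − f) ≈ 13.124/0.2783 ≈ 47.158 mcg/mL.
Steady-state trough Cmin,ss = Cmax,ss·f ≈ 47.158 × 0.7217 ≈ 34.034 mcg/mL.
Trough 34.0 mcg/mL vs MEC 9 mcg/mL: adequate.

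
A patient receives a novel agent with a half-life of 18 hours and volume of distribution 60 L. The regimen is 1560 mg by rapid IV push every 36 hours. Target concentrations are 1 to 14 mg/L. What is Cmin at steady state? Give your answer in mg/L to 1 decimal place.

8.7 mg/L

τ = 36 h = 2 half-lives, so f = (1/2)^2 = 0.25.
Accumulation ratio R = 1/(1 − f) = 1/0.75 = 4/3.
Single-dose peak C₀ = D/Vd = 1560/60 = 26 mg/L.
Steady-state peak Cmax,ss = C₀·R = 26 × 4/3 ≈ 34.667 mg/L.
Steady-state trough Cmin,ss = Cmax,ss·f ≈ 34.667 × 0.25 ≈ 8.667 mg/L.
Trough 8.7 mg/L vs MEC 1 mg/L: adequate.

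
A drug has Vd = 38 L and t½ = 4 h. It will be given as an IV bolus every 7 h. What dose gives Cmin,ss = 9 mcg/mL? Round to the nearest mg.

τ/t½ = 7/4 ≈ 1.75, so f = (1/2)^(7/4) ≈ 0.297302.
Cmin,ss = (D/Vd)·f/(1−f), so D = Cmin,ss·Vd·(1−f)/f.
D = 9 × 38 × (1−f)/f ≈ 9 × 38 × 2.36358 ≈ 808.34 mg.

808 mg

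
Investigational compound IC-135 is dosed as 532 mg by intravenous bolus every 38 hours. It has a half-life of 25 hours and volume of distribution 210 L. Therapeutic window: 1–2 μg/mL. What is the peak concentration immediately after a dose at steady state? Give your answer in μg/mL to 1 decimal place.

3.9 μg/mL

τ/t½ = 38/25 ≈ 1.52, so fraction remaining f = (1/2)^(38/25) ≈ 0.3487.
Accumulation ratio R = 1/(1 − f) ≈ 1/0.6513 ≈ 1.5354.
Each bolus raises the concentration by D/Vd = 532/210 ≈ 2.533 μg/mL.
Cmax,ss = C₀/(1 − f) ≈ 2.533/0.6513 ≈ 3.889 μg/mL.
Peak 3.9 μg/mL vs MTC 2 μg/mL: exceeds toxic threshold.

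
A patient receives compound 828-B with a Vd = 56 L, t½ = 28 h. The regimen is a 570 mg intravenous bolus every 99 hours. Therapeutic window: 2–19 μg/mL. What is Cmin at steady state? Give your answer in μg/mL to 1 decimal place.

Over one 99-h interval, 99/28 ≈ 3.5357 half-lives elapse, leaving f ≈ 0.0862 of each dose.
At steady state, accumulation factor R = 1/(1 − e^(−kτ)) ≈ 1.0943.
Each bolus raises the concentration by D/Vd = 570/56 ≈ 10.179 μg/mL.
Cmax,ss = C₀/(1 − f) ≈ 10.179/0.9138 ≈ 11.139 μg/mL.
One interval later, Cmin,ss = Cmax,ss·e^(−kτ) ≈ 11.139 × 0.0862 ≈ 0.960 μg/mL.
Trough 1.0 μg/mL vs MEC 2 μg/mL: subtherapeutic.

1.0 μg/mL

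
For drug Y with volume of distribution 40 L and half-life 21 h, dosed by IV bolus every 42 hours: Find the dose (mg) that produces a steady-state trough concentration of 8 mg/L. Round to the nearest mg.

960 mg

τ/t½ = 42/21 ≈ 2, so f = (1/2)^(42/21) ≈ 0.250000.
Cmin,ss = (D/Vd)·f/(1−f), so D = Cmin,ss·Vd·(1−f)/f.
D = 8 × 40 × (1−f)/f ≈ 8 × 40 × 3.00000 ≈ 960.00 mg.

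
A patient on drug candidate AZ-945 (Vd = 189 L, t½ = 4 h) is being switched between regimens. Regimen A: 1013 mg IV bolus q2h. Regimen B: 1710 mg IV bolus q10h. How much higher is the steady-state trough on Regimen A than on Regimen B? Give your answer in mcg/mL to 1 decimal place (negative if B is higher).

Regimen A: f = (1/2)^(2/4) ≈ 0.7071; Cmin,ss = (1013/189)·f/(1−f) ≈ 12.939 mcg/mL.
Regimen B: f = (1/2)^(10/4) ≈ 0.1768; Cmin,ss = (1710/189)·f/(1−f) ≈ 1.943 mcg/mL.
Difference ≈ 12.939 − 1.943 ≈ 10.996 mcg/mL.

11.0 mcg/mL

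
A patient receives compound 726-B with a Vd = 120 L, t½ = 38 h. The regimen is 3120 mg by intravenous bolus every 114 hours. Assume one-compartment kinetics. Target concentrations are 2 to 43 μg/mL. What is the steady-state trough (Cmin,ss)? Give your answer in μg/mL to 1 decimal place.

τ = 114 h = 3 half-lives, so f = (1/2)^3 = 0.125.
At steady state, R = 1/(1 − 0.125) = 8/7.
Single-dose peak C₀ = D/Vd = 3120/120 = 26 μg/mL.
Steady-state peak Cmax,ss = C₀·R = 26 × 8/7 ≈ 29.714 μg/mL.
Steady-state trough Cmin,ss = Cmax,ss·f ≈ 29.714 × 0.125 ≈ 3.714 μg/mL.
Trough 3.7 μg/mL vs MEC 2 μg/mL: adequate.

3.7 μg/mL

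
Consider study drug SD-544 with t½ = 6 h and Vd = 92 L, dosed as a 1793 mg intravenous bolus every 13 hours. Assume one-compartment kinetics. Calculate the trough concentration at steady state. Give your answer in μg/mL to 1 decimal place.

Over one 13-h interval, 13/6 ≈ 2.1667 half-lives elapse, leaving f ≈ 0.2227 of each dose.
At steady state, accumulation factor R = 1/(1 − e^(−kτ)) ≈ 1.2865.
Single-dose peak C₀ = D/Vd = 1793/92 ≈ 19.489 μg/mL.
Cmax,ss = C₀/(1 − f) ≈ 19.489/0.7773 ≈ 25.073 μg/mL.
One interval later, Cmin,ss = Cmax,ss·e^(−kτ) ≈ 25.073 × 0.2227 ≈ 5.584 μg/mL.

5.6 μg/mL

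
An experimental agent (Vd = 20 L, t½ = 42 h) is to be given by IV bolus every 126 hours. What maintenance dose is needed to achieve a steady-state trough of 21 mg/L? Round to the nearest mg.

2940 mg

τ/t½ = 126/42 ≈ 3, so f = (1/2)^(126/42) ≈ 0.125000.
Cmin,ss = (D/Vd)·f/(1−f), so D = Cmin,ss·Vd·(1−f)/f.
D = 21 × 20 × (1−f)/f ≈ 21 × 20 × 7.00000 ≈ 2940.00 mg.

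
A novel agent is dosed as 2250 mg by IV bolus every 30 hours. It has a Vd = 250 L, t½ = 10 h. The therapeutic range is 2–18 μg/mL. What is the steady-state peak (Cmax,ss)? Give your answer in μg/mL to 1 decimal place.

10.3 μg/mL

τ = 30 h = 3 half-lives, so f = (1/2)^3 = 0.125.
Accumulation ratio R = 1/(1 − f) = 1/0.875 = 8/7.
Single-dose peak C₀ = D/Vd = 2250/250 = 9 μg/mL.
Steady-state peak Cmax,ss = C₀·R = 9 × 8/7 ≈ 10.286 μg/mL.
Peak 10.3 μg/mL vs MTC 18 μg/mL: below toxic threshold.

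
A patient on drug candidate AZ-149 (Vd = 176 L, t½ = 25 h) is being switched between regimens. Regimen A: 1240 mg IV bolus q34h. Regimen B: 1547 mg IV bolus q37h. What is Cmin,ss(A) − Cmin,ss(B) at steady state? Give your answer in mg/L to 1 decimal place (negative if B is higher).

-0.4 mg/L

Regimen A: f = (1/2)^(34/25) ≈ 0.3896; Cmin,ss = (1240/176)·f/(1−f) ≈ 4.497 mg/L.
Regimen B: f = (1/2)^(37/25) ≈ 0.3585; Cmin,ss = (1547/176)·f/(1−f) ≈ 4.912 mg/L.
Difference ≈ 4.497 − 4.912 ≈ -0.415 mg/L.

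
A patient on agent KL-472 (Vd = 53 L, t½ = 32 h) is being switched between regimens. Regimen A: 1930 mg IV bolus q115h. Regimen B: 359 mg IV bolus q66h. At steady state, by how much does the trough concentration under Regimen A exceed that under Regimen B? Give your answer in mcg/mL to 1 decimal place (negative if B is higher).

1.2 mcg/mL

Regimen A: f = (1/2)^(115/32) ≈ 0.0828; Cmin,ss = (1930/53)·f/(1−f) ≈ 3.287 mcg/mL.
Regimen B: f = (1/2)^(66/32) ≈ 0.2394; Cmin,ss = (359/53)·f/(1−f) ≈ 2.132 mcg/mL.
Difference ≈ 3.287 − 2.132 ≈ 1.155 mcg/mL.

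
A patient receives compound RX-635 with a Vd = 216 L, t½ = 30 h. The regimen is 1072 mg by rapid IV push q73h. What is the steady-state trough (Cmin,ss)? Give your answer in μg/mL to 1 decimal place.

Over one 73-h interval, 73/30 ≈ 2.4333 half-lives elapse, leaving f ≈ 0.1851 of each dose.
Each bolus raises the concentration by D/Vd = 1072/216 ≈ 4.963 μg/mL.
Steady-state trough Cmin,ss = C₀·f/(1−f) ≈ 4.963 × 0.1851/0.8149 ≈ 1.127 μg/mL.

1.1 μg/mL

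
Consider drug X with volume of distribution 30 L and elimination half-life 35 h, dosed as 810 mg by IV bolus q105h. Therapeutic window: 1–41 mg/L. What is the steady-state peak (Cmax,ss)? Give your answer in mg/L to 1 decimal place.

30.9 mg/L

The dosing interval is 3 half-lives, so f = 2^(−3) = 0.125.
At steady state, R = 1/(1 − 0.125) = 8/7.
Single-dose peak C₀ = D/Vd = 810/30 = 27 mg/L.
Steady-state peak Cmax,ss = C₀·R = 27 × 8/7 ≈ 30.857 mg/L.
Peak 30.9 mg/L vs MTC 41 mg/L: below toxic threshold.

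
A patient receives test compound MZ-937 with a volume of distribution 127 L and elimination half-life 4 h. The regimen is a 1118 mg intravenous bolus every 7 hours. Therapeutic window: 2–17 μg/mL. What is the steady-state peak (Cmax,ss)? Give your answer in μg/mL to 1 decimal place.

τ/t½ = 7/4 ≈ 1.75, so fraction remaining f = (1/2)^(7/4) ≈ 0.2973.
At steady state, accumulation factor R = 1/(1 − e^(−kτ)) ≈ 1.4231.
Single-dose peak C₀ = D/Vd = 1118/127 ≈ 8.803 μg/mL.
Steady-state peak Cmax,ss = C₀·R ≈ 8.803 × 1.4231 ≈ 12.528 μg/mL.
Peak 12.5 μg/mL vs MTC 17 μg/mL: below toxic threshold.

12.5 μg/mL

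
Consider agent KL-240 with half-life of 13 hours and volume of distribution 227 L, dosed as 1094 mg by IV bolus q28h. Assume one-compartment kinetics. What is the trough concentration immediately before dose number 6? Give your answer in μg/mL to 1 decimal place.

1.4 μg/mL

f = (1/2)^(τ/t½) = (1/2)^(28/13) ≈ 0.2247.
C₀ = D/Vd = 1094/227 ≈ 4.819 μg/mL.
Before the 6th dose, 5 doses have been given. Superposition: Cmin = C₀·(f + f² + … + f^5).
≈ 4.819 × (0.2247 + 0.0505 + 0.0113 + 0.0025 + 0.0006) ≈ 4.819 × 0.2896 ≈ 1.396 μg/mL.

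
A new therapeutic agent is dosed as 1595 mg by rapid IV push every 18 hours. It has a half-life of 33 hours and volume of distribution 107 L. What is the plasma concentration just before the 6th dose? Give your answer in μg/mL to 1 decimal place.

f = (1/2)^(τ/t½) = (1/2)^(18/33) ≈ 0.6852.
C₀ = D/Vd = 1595/107 ≈ 14.907 μg/mL.
Before the 6th dose, 5 doses have been given. Superposition: Cmin = C₀·(f + f² + … + f^5).
≈ 14.907 × (0.6852 + 0.4695 + 0.3217 + 0.2204 + 0.1510) ≈ 14.907 × 1.8478 ≈ 27.545 μg/mL.

27.5 μg/mL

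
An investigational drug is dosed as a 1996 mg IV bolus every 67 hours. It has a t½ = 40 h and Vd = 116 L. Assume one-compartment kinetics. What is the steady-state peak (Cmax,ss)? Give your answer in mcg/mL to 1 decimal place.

τ/t½ = 67/40 ≈ 1.675, so fraction remaining f = (1/2)^(67/40) ≈ 0.3132.
Accumulation ratio R = 1/(1 − f) ≈ 1/0.6868 ≈ 1.4560.
Single-dose peak C₀ = D/Vd = 1996/116 ≈ 17.207 mcg/mL.
Steady-state peak Cmax,ss = C₀·R ≈ 17.207 × 1.4560 ≈ 25.053 mcg/mL.

25.1 mcg/mL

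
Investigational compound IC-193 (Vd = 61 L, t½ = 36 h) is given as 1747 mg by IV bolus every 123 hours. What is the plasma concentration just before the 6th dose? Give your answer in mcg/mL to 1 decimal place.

3.0 mcg/mL

f = (1/2)^(τ/t½) = (1/2)^(123/36) ≈ 0.0936.
C₀ = D/Vd = 1747/61 ≈ 28.639 mcg/mL.
Before the 6th dose, 5 doses have been given. Superposition: Cmin = C₀·(f + f² + … + f^5).
≈ 28.639 × (0.0936 + 0.0088 + 0.0008 + 0.0001 + 0.0000) ≈ 28.639 × 0.1033 ≈ 2.958 mcg/mL.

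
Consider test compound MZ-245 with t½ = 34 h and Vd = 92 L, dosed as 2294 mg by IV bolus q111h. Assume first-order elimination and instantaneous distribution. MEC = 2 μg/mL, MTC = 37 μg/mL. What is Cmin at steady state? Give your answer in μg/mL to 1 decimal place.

2.9 μg/mL

k = ln2/t½ = ln2/34 ≈ 0.020387 h⁻¹; fraction remaining f = e^(−kτ) = e^(−0.020387×111) ≈ 0.1040.
Accumulation ratio R = 1/(1 − f) ≈ 1/0.8960 ≈ 1.1161.
Each bolus raises the concentration by D/Vd = 2294/92 ≈ 24.935 μg/mL.
Steady-state peak Cmax,ss = C₀·R ≈ 24.935 × 1.1161 ≈ 27.830 μg/mL.
One interval later, Cmin,ss = Cmax,ss·e^(−kτ) ≈ 27.830 × 0.1040 ≈ 2.894 μg/mL.
Trough 2.9 μg/mL vs MEC 2 μg/mL: adequate.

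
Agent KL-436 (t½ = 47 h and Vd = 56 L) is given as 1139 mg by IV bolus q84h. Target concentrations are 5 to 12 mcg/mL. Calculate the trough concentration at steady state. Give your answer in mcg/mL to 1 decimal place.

8.3 mcg/mL

τ/t½ = 84/47 ≈ 1.7872, so fraction remaining f = (1/2)^(84/47) ≈ 0.2897.
Accumulation ratio R = 1/(1 − f) ≈ 1/0.7103 ≈ 1.4079.
Each bolus raises the concentration by D/Vd = 1139/56 ≈ 20.339 mcg/mL.
Cmax,ss = C₀/(1 − f) ≈ 20.339/0.7103 ≈ 28.634 mcg/mL.
Steady-state trough Cmin,ss = Cmax,ss·f ≈ 28.634 × 0.2897 ≈ 8.295 mcg/mL.
Trough 8.3 mcg/mL vs MEC 5 mcg/mL: adequate.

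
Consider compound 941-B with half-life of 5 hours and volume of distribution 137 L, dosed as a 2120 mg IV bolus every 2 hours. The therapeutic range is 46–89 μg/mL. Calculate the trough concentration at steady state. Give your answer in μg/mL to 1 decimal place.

k = ln2/t½ = ln2/5 ≈ 0.138629 h⁻¹; fraction remaining f = e^(−kτ) = e^(−0.138629×2) ≈ 0.7579.
Accumulation ratio R = 1/(1 − f) ≈ 1/0.2421 ≈ 4.1305.
Single-dose peak C₀ = D/Vd = 2120/137 ≈ 15.474 μg/mL.
Steady-state peak Cmax,ss = C₀·R ≈ 15.474 × 4.1305 ≈ 63.915 μg/mL.
Steady-state trough Cmin,ss = Cmax,ss·f ≈ 63.915 × 0.7579 ≈ 48.441 μg/mL.
Trough 48.4 μg/mL vs MEC 46 μg/mL: adequate.

48.4 μg/mL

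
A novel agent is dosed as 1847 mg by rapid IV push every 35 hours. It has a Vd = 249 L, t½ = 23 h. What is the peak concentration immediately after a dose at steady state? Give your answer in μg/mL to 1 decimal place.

k = ln2/t½ = ln2/23 ≈ 0.030137 h⁻¹; fraction remaining f = e^(−kτ) = e^(−0.030137×35) ≈ 0.3483.
At steady state, accumulation factor R = 1/(1 − e^(−kτ)) ≈ 1.5344.
Single-dose peak C₀ = D/Vd = 1847/249 ≈ 7.418 μg/mL.
Steady-state peak Cmax,ss = C₀·R ≈ 7.418 × 1.5344 ≈ 11.382 μg/mL.

11.4 μg/mL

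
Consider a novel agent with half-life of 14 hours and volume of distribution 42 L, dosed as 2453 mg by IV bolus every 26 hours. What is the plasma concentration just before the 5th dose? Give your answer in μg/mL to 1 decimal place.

f = (1/2)^(τ/t½) = (1/2)^(26/14) ≈ 0.2760.
C₀ = D/Vd = 2453/42 ≈ 58.405 μg/mL.
Before the 5th dose, 4 doses have been given. Superposition: Cmin = C₀·(f + f² + … + f^4).
≈ 58.405 × (0.2760 + 0.0762 + 0.0210 + 0.0058) ≈ 58.405 × 0.3790 ≈ 22.135 μg/mL.

22.1 μg/mL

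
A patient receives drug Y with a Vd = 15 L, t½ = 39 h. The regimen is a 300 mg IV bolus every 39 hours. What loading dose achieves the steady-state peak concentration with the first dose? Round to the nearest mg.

600 mg

f = (1/2)^(39/39) ≈ 0.500000; accumulation ratio R = 1/(1−f) ≈ 2.00000.
Loading dose to hit Cmax,ss on first dose: D_load = D_maint·R ≈ 300 × 2.00000 ≈ 600.00 mg.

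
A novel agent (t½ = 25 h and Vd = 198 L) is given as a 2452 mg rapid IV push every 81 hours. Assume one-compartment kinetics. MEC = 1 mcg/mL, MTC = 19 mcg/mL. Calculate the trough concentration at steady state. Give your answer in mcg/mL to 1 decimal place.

1.5 mcg/mL

k = ln2/t½ = ln2/25 ≈ 0.027726 h⁻¹; fraction remaining f = e^(−kτ) = e^(−0.027726×81) ≈ 0.1058.
Each bolus raises the concentration by D/Vd = 2452/198 ≈ 12.384 mcg/mL.
Steady-state trough Cmin,ss = C₀·f/(1−f) ≈ 12.384 × 0.1058/0.8942 ≈ 1.465 mcg/mL.
Trough 1.5 mcg/mL vs MEC 1 mcg/mL: adequate.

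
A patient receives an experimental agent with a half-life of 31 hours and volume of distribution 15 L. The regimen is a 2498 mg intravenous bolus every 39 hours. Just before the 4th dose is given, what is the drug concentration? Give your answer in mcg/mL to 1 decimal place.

110.9 mcg/mL

f = (1/2)^(τ/t½) = (1/2)^(39/31) ≈ 0.4181.
C₀ = D/Vd = 2498/15 ≈ 166.533 mcg/mL.
Before the 4th dose, 3 doses have been given. Superposition: Cmin = C₀·(f + f² + … + f^3).
≈ 166.533 × (0.4181 + 0.1748 + 0.0731) ≈ 166.533 × 0.6660 ≈ 110.911 mcg/mL.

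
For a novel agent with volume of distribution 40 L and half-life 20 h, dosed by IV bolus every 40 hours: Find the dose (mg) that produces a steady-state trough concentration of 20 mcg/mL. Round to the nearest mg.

2400 mg

τ/t½ = 40/20 ≈ 2, so f = (1/2)^(40/20) ≈ 0.250000.
Cmin,ss = (D/Vd)·f/(1−f), so D = Cmin,ss·Vd·(1−f)/f.
D = 20 × 40 × (1−f)/f ≈ 20 × 40 × 3.00000 ≈ 2400.00 mg.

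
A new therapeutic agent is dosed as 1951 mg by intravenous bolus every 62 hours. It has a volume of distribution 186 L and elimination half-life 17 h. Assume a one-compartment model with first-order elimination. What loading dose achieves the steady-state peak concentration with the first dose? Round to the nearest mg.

f = (1/2)^(62/17) ≈ 0.079823; accumulation ratio R = 1/(1−f) ≈ 1.08675.
Loading dose to hit Cmax,ss on first dose: D_load = D_maint·R ≈ 1951 × 1.08675 ≈ 2120.25 mg.

2120 mg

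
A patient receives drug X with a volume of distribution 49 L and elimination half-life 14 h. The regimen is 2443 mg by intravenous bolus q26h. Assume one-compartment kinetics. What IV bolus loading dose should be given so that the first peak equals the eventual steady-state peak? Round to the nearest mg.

f = (1/2)^(26/14) ≈ 0.276022; accumulation ratio R = 1/(1−f) ≈ 1.38126.
Loading dose to hit Cmax,ss on first dose: D_load = D_maint·R ≈ 2443 × 1.38126 ≈ 3374.42 mg.

3374 mg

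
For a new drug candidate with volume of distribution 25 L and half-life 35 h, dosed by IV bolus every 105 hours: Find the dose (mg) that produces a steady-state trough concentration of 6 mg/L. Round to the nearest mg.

1050 mg

τ/t½ = 105/35 ≈ 3, so f = (1/2)^(105/35) ≈ 0.125000.
Cmin,ss = (D/Vd)·f/(1−f), so D = Cmin,ss·Vd·(1−f)/f.
D = 6 × 25 × (1−f)/f ≈ 6 × 25 × 7.00000 ≈ 1050.00 mg.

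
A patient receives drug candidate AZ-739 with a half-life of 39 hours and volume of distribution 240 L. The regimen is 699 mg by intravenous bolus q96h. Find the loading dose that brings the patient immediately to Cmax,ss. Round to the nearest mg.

f = (1/2)^(96/39) ≈ 0.181553; accumulation ratio R = 1/(1−f) ≈ 1.22183.
Loading dose to hit Cmax,ss on first dose: D_load = D_maint·R ≈ 699 × 1.22183 ≈ 854.06 mg.

854 mg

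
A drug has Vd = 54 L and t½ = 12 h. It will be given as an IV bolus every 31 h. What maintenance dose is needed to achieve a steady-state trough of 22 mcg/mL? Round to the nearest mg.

τ/t½ = 31/12 ≈ 2.5833, so f = (1/2)^(31/12) ≈ 0.166855.
Cmin,ss = (D/Vd)·f/(1−f), so D = Cmin,ss·Vd·(1−f)/f.
D = 22 × 54 × (1−f)/f ≈ 22 × 54 × 4.99323 ≈ 5931.96 mg.

5932 mg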